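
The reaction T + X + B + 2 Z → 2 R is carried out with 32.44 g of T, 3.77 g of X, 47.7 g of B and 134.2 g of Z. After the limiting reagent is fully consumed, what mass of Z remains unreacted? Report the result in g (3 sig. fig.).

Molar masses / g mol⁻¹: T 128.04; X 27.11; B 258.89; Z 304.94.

n(T) = 32.44 / 128.04 = 0.2534 mol
n(X) = 3.770 / 27.11 = 0.1391 mol
n(B) = 47.70 / 258.89 = 0.1842 mol
n(Z) = 134.2 / 304.94 = 0.4401 mol
n/ν for T = 0.2534/1 = 0.2534
n/ν for X = 0.1391/1 = 0.1391
n/ν for B = 0.1842/1 = 0.1842
n/ν for Z = 0.4401/2 = 0.2201
Smallest n/ν is X → limiting reagent.
Z consumed = (2/1) × 0.1391 = 0.2782 mol
Z remaining = 0.4401 − 0.2782 = 0.1619 mol
mass = 0.1619 × 304.94 = 49.37 g

49.4 g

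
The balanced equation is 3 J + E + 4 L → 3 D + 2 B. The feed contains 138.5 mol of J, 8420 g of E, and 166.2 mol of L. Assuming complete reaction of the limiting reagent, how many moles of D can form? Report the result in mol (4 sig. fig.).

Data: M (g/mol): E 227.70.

n(J) = 138.5 mol
n(E) = 8420 / 227.70 = 36.98 mol
n(L) = 166.2 mol
n/ν for J = 138.5/3 = 46.17
n/ν for E = 36.98/1 = 36.98
n/ν for L = 166.2/4 = 41.55
Smallest n/ν is E → limiting reagent.
n(D) = (3/1) × 36.98 = 110.9 mol

110.9 mol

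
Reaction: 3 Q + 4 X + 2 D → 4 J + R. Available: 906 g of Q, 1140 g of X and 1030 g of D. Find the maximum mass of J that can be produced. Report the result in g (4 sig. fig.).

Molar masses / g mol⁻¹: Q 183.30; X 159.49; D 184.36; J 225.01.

1483 g

n(Q) = 906.0 / 183.30 = 4.943 mol
n(X) = 1140 / 159.49 = 7.148 mol
n(D) = 1030 / 184.36 = 5.587 mol
n/ν for Q = 4.943/3 = 1.648
n/ν for X = 7.148/4 = 1.787
n/ν for D = 5.587/2 = 2.794
Smallest n/ν is Q → limiting reagent.
n(J) = (4/3) × 4.943 = 6.591 mol
mass = 6.591 × 225.01 = 1483 g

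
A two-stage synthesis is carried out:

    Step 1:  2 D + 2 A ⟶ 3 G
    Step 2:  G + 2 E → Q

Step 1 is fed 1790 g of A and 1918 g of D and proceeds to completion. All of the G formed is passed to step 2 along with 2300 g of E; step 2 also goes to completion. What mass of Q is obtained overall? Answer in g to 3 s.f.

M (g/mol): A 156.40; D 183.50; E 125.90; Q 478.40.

4370 g

Step 1:
n(A) = 1790 / 156.40 = 11.45 mol
n(D) = 1918 / 183.50 = 10.45 mol
n/ν for A = 11.45/2 = 5.725
n/ν for D = 10.45/2 = 5.225
Smallest n/ν is D → limiting reagent.
n(G) produced = (3/2) × 10.45 = 15.68 mol
Step 2:
n(G) available = 15.68 mol
n(E) = 2300 / 125.90 = 18.27 mol
n/ν for G = 15.68/1 = 15.68
n/ν for E = 18.27/2 = 9.135
Smallest n/ν is E → limiting reagent.
n(Q) = (1/2) × 18.27 = 9.135 mol
mass = 9.135 × 478.40 = 4370 g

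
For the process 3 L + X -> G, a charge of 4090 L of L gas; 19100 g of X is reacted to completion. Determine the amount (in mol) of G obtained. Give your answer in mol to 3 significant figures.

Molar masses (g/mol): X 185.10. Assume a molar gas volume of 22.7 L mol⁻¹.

n(L) = 4090 / 22.7 = 180.2 mol
n(X) = 19100 / 185.10 = 103.2 mol
n/ν for L = 180.2/3 = 60.07
n/ν for X = 103.2/1 = 103.2
Smallest n/ν is L → limiting reagent.
n(G) = (1/3) × 180.2 = 60.07 mol

60.1 mol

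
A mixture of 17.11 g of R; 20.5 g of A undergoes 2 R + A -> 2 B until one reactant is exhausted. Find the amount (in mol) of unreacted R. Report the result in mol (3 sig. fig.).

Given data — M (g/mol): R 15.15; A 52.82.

0.353 mol

n(R) = 17.11 / 15.15 = 1.129 mol
n(A) = 20.50 / 52.82 = 0.3881 mol
n/ν for R = 1.129/2 = 0.5645
n/ν for A = 0.3881/1 = 0.3881
Smallest n/ν is A → limiting reagent.
R consumed = (2/1) × 0.3881 = 0.7762 mol
R remaining = 1.129 − 0.7762 = 0.3528 mol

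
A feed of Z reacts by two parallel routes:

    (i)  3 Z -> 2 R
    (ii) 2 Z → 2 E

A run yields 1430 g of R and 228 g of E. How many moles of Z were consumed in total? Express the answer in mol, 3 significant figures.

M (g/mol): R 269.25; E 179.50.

9.24 mol

n(R) = 1430 / 269.25 = 5.311 mol
n(E) = 228 / 179.50 = 1.270 mol
n(Z) via (i) = (3/2)×5.311 = 7.967 mol
n(Z) via (ii) = (2/2)×1.270 = 1.270 mol
total n(Z) = 7.967 + 1.270 = 9.237 mol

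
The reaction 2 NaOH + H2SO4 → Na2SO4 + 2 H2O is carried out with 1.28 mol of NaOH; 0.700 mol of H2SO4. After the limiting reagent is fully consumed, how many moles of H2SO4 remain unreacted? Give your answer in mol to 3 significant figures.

n(NaOH) = 1.280 mol
n(H2SO4) = 0.7000 mol
n/ν for NaOH = 1.280/2 = 0.6400
n/ν for H2SO4 = 0.7000/1 = 0.7000
Smallest n/ν is NaOH → limiting reagent.
H2SO4 consumed = (1/2) × 1.280 = 0.6400 mol
H2SO4 remaining = 0.7000 − 0.6400 = 0.06000 mol

0.0600 mol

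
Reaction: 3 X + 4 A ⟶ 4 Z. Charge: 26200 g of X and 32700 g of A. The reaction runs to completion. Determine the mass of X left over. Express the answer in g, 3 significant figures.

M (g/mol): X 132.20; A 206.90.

10500 g

n(X) = 26200 / 132.20 = 198.2 mol
n(A) = 32700 / 206.90 = 158.0 mol
n/ν for X = 198.2/3 = 66.07
n/ν for A = 158.0/4 = 39.50
Smallest n/ν is A → limiting reagent.
X consumed = (3/4) × 158.0 = 118.5 mol
X remaining = 198.2 − 118.5 = 79.70 mol
mass = 79.70 × 132.20 = 10540 g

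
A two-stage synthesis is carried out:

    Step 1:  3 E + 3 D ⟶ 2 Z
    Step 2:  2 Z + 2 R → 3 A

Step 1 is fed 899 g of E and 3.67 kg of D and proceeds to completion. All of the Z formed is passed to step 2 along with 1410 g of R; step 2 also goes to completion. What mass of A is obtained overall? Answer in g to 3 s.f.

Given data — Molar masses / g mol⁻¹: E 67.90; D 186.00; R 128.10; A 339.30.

Step 1:
n(E) = 899.0 / 67.90 = 13.24 mol
n(D) = 3.670×1000 / 186.00 = 19.73 mol
n/ν for E = 13.24/3 = 4.413
n/ν for D = 19.73/3 = 6.577
Smallest n/ν is E → limiting reagent.
n(Z) produced = (2/3) × 13.24 = 8.827 mol
Step 2:
n(Z) available = 8.827 mol
n(R) = 1410 / 128.10 = 11.01 mol
n/ν for Z = 8.827/2 = 4.414
n/ν for R = 11.01/2 = 5.505
Smallest n/ν is Z → limiting reagent.
n(A) = (3/2) × 8.827 = 13.24 mol
mass = 13.24 × 339.30 = 4492 g

4490 g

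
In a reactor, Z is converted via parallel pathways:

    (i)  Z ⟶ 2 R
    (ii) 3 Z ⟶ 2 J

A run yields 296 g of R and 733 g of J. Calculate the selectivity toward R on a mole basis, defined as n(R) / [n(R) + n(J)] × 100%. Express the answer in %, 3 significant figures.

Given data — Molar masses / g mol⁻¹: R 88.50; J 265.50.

n(R) = 296 / 88.50 = 3.345 mol
n(J) = 733 / 265.50 = 2.761 mol
selectivity = 3.345/(3.345+2.761) × 100 = 54.78 %

54.8 %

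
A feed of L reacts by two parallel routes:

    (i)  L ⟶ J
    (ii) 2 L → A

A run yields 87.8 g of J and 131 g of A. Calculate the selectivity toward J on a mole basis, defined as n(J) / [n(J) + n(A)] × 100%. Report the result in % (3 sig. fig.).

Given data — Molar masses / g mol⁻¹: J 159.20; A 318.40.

n(J) = 87.8 / 159.20 = 0.5515 mol
n(A) = 131 / 318.40 = 0.4114 mol
selectivity = 0.5515/(0.5515+0.4114) × 100 = 57.27 %

57.3 %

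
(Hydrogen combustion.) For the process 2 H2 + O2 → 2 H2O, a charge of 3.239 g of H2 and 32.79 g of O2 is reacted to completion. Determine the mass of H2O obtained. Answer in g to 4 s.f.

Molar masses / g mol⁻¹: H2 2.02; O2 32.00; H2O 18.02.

28.89 g

n(H2) = 3.239 / 2.02 = 1.603 mol
n(O2) = 32.79 / 32.00 = 1.025 mol
n/ν → H2: 0.8015, O2: 1.025; H2 is limiting.
n(H2O) = (2/2) × 1.603 = 1.603 mol
mass = 1.603 × 18.02 = 28.89 g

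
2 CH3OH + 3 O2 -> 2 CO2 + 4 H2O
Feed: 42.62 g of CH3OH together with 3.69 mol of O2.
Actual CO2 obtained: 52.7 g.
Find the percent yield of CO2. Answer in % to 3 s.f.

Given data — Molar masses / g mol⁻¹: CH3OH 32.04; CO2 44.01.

90.0 %

n(CH3OH) = 42.62 / 32.04 = 1.330 mol
n(O2) = 3.690 mol
n/ν for CH3OH = 1.330/2 = 0.6650
n/ν for O2 = 3.690/3 = 1.230
Smallest n/ν is CH3OH → limiting reagent.
theoretical n(CO2) = (2/2) × 1.330 = 1.330 mol → 58.53 g
% yield = 52.7 / 58.53 × 100 = 90.04 %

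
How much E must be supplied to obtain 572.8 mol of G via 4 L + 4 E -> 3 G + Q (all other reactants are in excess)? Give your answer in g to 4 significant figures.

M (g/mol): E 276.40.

n(G) = 572.8 mol
n(E) = (4/3) × 572.8 = 763.7 mol
mass = 763.7 × 276.40 = 211100 g

211100 g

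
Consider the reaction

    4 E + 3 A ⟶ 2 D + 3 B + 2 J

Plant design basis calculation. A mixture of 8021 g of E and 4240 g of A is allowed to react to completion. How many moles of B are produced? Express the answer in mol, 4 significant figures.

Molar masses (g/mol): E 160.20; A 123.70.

34.28 mol

n(E) = 8021 / 160.20 = 50.07 mol
n(A) = 4240 / 123.70 = 34.28 mol
n/ν for E = 50.07/4 = 12.52
n/ν for A = 34.28/3 = 11.43
Smallest n/ν is A → limiting reagent.
n(B) = (3/3) × 34.28 = 34.28 mol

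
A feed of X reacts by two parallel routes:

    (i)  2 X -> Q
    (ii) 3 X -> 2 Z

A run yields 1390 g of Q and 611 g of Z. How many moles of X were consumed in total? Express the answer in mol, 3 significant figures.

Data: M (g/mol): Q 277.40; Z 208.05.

14.4 mol

n(Q) = 1390 / 277.40 = 5.011 mol
n(Z) = 611 / 208.05 = 2.937 mol
n(X) via (i) = (2/1)×5.011 = 10.02 mol
n(X) via (ii) = (3/2)×2.937 = 4.406 mol
total n(X) = 10.02 + 4.406 = 14.43 mol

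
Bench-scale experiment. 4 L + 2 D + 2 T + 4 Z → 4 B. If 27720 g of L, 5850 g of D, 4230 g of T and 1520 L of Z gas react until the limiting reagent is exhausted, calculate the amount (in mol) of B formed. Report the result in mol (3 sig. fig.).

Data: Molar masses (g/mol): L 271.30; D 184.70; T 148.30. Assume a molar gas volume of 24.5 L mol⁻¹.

n(L) = 27720 / 271.30 = 102.2 mol
n(D) = 5850 / 184.70 = 31.67 mol
n(T) = 4230 / 148.30 = 28.52 mol
n(Z) = 1520 / 24.5 = 62.04 mol
n/ν → L: 25.55, D: 15.84, T: 14.26, Z: 15.51; T is limiting.
n(B) = (4/2) × 28.52 = 57.04 mol

57.0 mol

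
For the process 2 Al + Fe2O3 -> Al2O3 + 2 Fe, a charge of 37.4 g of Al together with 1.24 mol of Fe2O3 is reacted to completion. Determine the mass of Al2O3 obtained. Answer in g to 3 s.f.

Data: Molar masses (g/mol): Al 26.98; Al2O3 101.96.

n(Al) = 37.40 / 26.98 = 1.386 mol
n(Fe2O3) = 1.240 mol
n/ν → Al: 0.6930, Fe2O3: 1.240; Al is limiting.
n(Al2O3) = (1/2) × 1.386 = 0.6930 mol
mass = 0.6930 × 101.96 = 70.66 g

70.7 g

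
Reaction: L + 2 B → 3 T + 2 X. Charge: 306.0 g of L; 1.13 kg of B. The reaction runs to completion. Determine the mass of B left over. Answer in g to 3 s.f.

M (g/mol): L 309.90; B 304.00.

n(L) = 306.0 / 309.90 = 0.9874 mol
n(B) = 1.130×1000 / 304.00 = 3.717 mol
n/ν for L = 0.9874/1 = 0.9874
n/ν for B = 3.717/2 = 1.859
Smallest n/ν is L → limiting reagent.
B consumed = (2/1) × 0.9874 = 1.975 mol
B remaining = 3.717 − 1.975 = 1.742 mol
mass = 1.742 × 304.00 = 529.6 g

530 g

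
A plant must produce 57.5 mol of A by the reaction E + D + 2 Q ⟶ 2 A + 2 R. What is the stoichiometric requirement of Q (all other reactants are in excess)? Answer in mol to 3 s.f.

n(A) = 57.50 mol
n(Q) = (2/2) × 57.50 = 57.50 mol

57.5 mol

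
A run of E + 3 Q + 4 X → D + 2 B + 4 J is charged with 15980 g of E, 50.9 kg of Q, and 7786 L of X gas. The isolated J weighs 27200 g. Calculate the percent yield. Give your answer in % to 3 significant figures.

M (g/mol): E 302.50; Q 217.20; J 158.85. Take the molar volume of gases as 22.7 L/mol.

81.0 %

n(E) = 15980 / 302.50 = 52.83 mol
n(Q) = 50.90×1000 / 217.20 = 234.3 mol
n(X) = 7786 / 22.7 = 343.0 mol
n/ν for E = 52.83/1 = 52.83
n/ν for Q = 234.3/3 = 78.10
n/ν for X = 343.0/4 = 85.75
Smallest n/ν is E → limiting reagent.
theoretical n(J) = (4/1) × 52.83 = 211.3 mol → 33570 g
% yield = 27200 / 33570 × 100 = 81.02 %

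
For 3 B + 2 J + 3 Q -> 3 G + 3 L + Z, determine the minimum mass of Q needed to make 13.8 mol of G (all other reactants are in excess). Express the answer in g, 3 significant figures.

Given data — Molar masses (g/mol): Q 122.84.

1700 g

n(G) = 13.80 mol
n(Q) = (3/3) × 13.80 = 13.80 mol
mass = 13.80 × 122.84 = 1695 g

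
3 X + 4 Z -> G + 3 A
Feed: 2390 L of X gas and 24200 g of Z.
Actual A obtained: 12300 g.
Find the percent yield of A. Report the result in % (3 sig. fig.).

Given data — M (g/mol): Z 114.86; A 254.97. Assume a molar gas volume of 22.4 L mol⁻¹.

45.2 %

n(X) = 2390 / 22.4 = 106.7 mol
n(Z) = 24200 / 114.86 = 210.7 mol
n/ν for X = 106.7/3 = 35.57
n/ν for Z = 210.7/4 = 52.68
Smallest n/ν is X → limiting reagent.
theoretical n(A) = (3/3) × 106.7 = 106.7 mol → 27210 g
% yield = 12300 / 27210 × 100 = 45.20 %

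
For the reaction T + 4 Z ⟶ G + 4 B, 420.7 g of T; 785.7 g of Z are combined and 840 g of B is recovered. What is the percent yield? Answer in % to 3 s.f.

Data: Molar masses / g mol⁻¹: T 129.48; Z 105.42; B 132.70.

n(T) = 420.7 / 129.48 = 3.249 mol
n(Z) = 785.7 / 105.42 = 7.453 mol
n/ν → T: 3.249, Z: 1.863; Z is limiting.
theoretical n(B) = (4/4) × 7.453 = 7.453 mol → 989.0 g
% yield = 840 / 989.0 × 100 = 84.93 %

84.9 %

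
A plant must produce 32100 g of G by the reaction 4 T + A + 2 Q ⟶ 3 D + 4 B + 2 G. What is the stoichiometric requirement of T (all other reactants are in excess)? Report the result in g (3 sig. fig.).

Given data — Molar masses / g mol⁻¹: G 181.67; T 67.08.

23700 g

n(G) = 32100 / 181.67 = 176.7 mol
n(T) = (4/2) × 176.7 = 353.4 mol
mass = 353.4 × 67.08 = 23710 g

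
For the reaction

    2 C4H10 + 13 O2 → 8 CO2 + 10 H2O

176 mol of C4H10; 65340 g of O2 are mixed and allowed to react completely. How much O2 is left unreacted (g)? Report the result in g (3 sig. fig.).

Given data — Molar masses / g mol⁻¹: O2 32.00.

28700 g

n(C4H10) = 176.0 mol
n(O2) = 65340 / 32.00 = 2042 mol
n/ν for C4H10 = 176.0/2 = 88.00
n/ν for O2 = 2042/13 = 157.1
Smallest n/ν is C4H10 → limiting reagent.
O2 consumed = (13/2) × 176.0 = 1144 mol
O2 remaining = 2042 − 1144 = 898.0 mol
mass = 898.0 × 32.00 = 28740 g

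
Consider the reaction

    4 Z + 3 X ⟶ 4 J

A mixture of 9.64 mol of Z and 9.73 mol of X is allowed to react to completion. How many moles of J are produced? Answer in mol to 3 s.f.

9.64 mol

n(Z) = 9.640 mol
n(X) = 9.730 mol
n/ν for Z = 9.640/4 = 2.410
n/ν for X = 9.730/3 = 3.243
Smallest n/ν is Z → limiting reagent.
n(J) = (4/4) × 9.640 = 9.640 mol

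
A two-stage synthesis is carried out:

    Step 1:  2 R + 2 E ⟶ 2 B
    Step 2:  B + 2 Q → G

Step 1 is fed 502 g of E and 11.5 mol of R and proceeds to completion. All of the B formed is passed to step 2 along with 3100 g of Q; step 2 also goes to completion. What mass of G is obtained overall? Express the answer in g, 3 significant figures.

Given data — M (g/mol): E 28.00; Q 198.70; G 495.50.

Step 1:
n(E) = 502.0 / 28.00 = 17.93 mol
n(R) = 11.50 mol
n/ν for E = 17.93/2 = 8.965
n/ν for R = 11.50/2 = 5.750
Smallest n/ν is R → limiting reagent.
n(B) produced = (2/2) × 11.50 = 11.50 mol
Step 2:
n(B) available = 11.50 mol
n(Q) = 3100 / 198.70 = 15.60 mol
n/ν for B = 11.50/1 = 11.50
n/ν for Q = 15.60/2 = 7.800
Smallest n/ν is Q → limiting reagent.
n(G) = (1/2) × 15.60 = 7.800 mol
mass = 7.800 × 495.50 = 3865 g

3870 g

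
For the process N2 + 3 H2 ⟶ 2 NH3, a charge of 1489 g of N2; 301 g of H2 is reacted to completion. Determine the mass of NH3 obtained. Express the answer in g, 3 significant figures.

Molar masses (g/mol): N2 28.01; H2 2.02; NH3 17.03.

n(N2) = 1489 / 28.01 = 53.16 mol
n(H2) = 301.0 / 2.02 = 149.0 mol
n/ν → N2: 53.16, H2: 49.67; H2 is limiting.
n(NH3) = (2/3) × 149.0 = 99.33 mol
mass = 99.33 × 17.03 = 1692 g

1690 g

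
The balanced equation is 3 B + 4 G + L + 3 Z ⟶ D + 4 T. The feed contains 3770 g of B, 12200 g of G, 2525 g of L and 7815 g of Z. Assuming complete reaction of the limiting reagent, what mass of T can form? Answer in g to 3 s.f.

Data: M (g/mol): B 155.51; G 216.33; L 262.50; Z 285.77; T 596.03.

n(B) = 3770 / 155.51 = 24.24 mol
n(G) = 12200 / 216.33 = 56.40 mol
n(L) = 2525 / 262.50 = 9.619 mol
n(Z) = 7815 / 285.77 = 27.35 mol
n/ν → B: 8.080, G: 14.10, L: 9.619, Z: 9.117; B is limiting.
n(T) = (4/3) × 24.24 = 32.32 mol
mass = 32.32 × 596.03 = 19260 g

19300 g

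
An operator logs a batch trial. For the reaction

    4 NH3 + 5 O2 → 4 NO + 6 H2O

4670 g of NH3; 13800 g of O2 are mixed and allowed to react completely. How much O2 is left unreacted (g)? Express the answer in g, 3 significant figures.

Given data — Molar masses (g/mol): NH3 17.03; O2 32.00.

n(NH3) = 4670 / 17.03 = 274.2 mol
n(O2) = 13800 / 32.00 = 431.3 mol
n/ν for NH3 = 274.2/4 = 68.55
n/ν for O2 = 431.3/5 = 86.26
Smallest n/ν is NH3 → limiting reagent.
O2 consumed = (5/4) × 274.2 = 342.8 mol
O2 remaining = 431.3 − 342.8 = 88.50 mol
mass = 88.50 × 32.00 = 2832 g

2830 g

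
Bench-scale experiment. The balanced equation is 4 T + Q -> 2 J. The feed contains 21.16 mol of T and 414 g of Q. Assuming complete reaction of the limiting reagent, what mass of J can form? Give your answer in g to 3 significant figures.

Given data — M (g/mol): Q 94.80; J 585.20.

5110 g

n(T) = 21.16 mol
n(Q) = 414.0 / 94.80 = 4.367 mol
n/ν for T = 21.16/4 = 5.290
n/ν for Q = 4.367/1 = 4.367
Smallest n/ν is Q → limiting reagent.
n(J) = (2/1) × 4.367 = 8.734 mol
mass = 8.734 × 585.20 = 5111 g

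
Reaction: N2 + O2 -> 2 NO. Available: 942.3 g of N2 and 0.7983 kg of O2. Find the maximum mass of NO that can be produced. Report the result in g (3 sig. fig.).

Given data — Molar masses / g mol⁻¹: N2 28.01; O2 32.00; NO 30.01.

n(N2) = 942.3 / 28.01 = 33.64 mol
n(O2) = 0.7983×1000 / 32.00 = 24.95 mol
n/ν → N2: 33.64, O2: 24.95; O2 is limiting.
n(NO) = (2/1) × 24.95 = 49.90 mol
mass = 49.90 × 30.01 = 1497 g

1500 g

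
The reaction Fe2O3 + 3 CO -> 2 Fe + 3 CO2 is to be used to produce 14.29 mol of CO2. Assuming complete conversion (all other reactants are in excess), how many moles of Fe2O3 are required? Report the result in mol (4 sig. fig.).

4.763 mol

n(CO2) = 14.29 mol
n(Fe2O3) = (1/3) × 14.29 = 4.763 mol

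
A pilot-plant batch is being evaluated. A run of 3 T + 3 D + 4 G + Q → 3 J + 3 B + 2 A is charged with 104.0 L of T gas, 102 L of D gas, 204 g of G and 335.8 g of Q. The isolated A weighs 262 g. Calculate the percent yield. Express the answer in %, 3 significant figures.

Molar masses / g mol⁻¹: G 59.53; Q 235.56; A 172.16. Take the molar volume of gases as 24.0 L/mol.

88.8 %

n(T) = 104.0 / 24.0 = 4.333 mol
n(D) = 102.0 / 24.0 = 4.250 mol
n(G) = 204.0 / 59.53 = 3.427 mol
n(Q) = 335.8 / 235.56 = 1.426 mol
n/ν → T: 1.444, D: 1.417, G: 0.8568, Q: 1.426; G is limiting.
theoretical n(A) = (2/4) × 3.427 = 1.714 mol → 295.1 g
% yield = 262 / 295.1 × 100 = 88.78 %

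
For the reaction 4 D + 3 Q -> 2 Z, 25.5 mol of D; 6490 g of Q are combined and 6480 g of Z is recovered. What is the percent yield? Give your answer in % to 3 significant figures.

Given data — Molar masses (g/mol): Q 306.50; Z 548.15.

92.7 %

n(D) = 25.50 mol
n(Q) = 6490 / 306.50 = 21.17 mol
n/ν for D = 25.50/4 = 6.375
n/ν for Q = 21.17/3 = 7.057
Smallest n/ν is D → limiting reagent.
theoretical n(Z) = (2/4) × 25.50 = 12.75 mol → 6989 g
% yield = 6480 / 6989 × 100 = 92.72 %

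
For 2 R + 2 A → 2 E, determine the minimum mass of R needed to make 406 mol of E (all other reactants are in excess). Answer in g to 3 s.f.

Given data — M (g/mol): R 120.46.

48900 g

n(E) = 406.0 mol
n(R) = (2/2) × 406.0 = 406.0 mol
mass = 406.0 × 120.46 = 48910 g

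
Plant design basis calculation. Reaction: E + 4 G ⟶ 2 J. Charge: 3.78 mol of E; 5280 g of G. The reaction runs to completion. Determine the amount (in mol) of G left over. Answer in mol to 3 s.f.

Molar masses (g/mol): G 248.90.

n(E) = 3.780 mol
n(G) = 5280 / 248.90 = 21.21 mol
n/ν → E: 3.780, G: 5.303; E is limiting.
G consumed = (4/1) × 3.780 = 15.12 mol
G remaining = 21.21 − 15.12 = 6.090 mol

6.09 mol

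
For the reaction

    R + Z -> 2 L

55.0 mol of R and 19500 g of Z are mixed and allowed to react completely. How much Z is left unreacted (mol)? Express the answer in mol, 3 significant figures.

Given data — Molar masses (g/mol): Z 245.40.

n(R) = 55.00 mol
n(Z) = 19500 / 245.40 = 79.46 mol
n/ν for R = 55.00/1 = 55.00
n/ν for Z = 79.46/1 = 79.46
Smallest n/ν is R → limiting reagent.
Z consumed = (1/1) × 55.00 = 55.00 mol
Z remaining = 79.46 − 55.00 = 24.46 mol

24.5 mol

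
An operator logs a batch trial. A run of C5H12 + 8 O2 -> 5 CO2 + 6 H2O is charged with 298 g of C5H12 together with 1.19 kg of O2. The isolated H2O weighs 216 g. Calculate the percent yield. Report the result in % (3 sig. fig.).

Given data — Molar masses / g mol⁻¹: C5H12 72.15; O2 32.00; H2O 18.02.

48.4 %

n(C5H12) = 298.0 / 72.15 = 4.130 mol
n(O2) = 1.190×1000 / 32.00 = 37.19 mol
n/ν → C5H12: 4.130, O2: 4.649; C5H12 is limiting.
theoretical n(H2O) = (6/1) × 4.130 = 24.78 mol → 446.5 g
% yield = 216 / 446.5 × 100 = 48.38 %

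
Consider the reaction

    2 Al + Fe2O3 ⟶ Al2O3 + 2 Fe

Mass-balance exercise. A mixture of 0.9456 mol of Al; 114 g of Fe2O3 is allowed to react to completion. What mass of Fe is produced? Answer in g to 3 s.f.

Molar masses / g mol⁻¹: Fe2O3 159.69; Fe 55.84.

52.8 g

n(Al) = 0.9456 mol
n(Fe2O3) = 114.0 / 159.69 = 0.7139 mol
n/ν for Al = 0.9456/2 = 0.4728
n/ν for Fe2O3 = 0.7139/1 = 0.7139
Smallest n/ν is Al → limiting reagent.
n(Fe) = (2/2) × 0.9456 = 0.9456 mol
mass = 0.9456 × 55.84 = 52.80 g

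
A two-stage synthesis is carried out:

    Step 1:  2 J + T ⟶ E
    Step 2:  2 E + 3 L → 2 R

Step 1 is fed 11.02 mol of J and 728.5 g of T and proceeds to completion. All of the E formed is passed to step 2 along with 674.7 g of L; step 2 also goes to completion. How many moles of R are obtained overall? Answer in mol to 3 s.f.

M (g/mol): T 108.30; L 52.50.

5.51 mol

Step 1:
n(J) = 11.02 mol
n(T) = 728.5 / 108.30 = 6.727 mol
n/ν for J = 11.02/2 = 5.510
n/ν for T = 6.727/1 = 6.727
Smallest n/ν is J → limiting reagent.
n(E) produced = (1/2) × 11.02 = 5.510 mol
Step 2:
n(E) available = 5.510 mol
n(L) = 674.7 / 52.50 = 12.85 mol
n/ν for E = 5.510/2 = 2.755
n/ν for L = 12.85/3 = 4.283
Smallest n/ν is E → limiting reagent.
n(R) = (2/2) × 5.510 = 5.510 mol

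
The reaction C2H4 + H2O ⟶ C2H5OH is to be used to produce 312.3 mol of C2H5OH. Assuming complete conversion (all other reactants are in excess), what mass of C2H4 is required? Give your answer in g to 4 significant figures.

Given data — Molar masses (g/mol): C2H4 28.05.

n(C2H5OH) = 312.3 mol
n(C2H4) = (1/1) × 312.3 = 312.3 mol
mass = 312.3 × 28.05 = 8760 g

8760 g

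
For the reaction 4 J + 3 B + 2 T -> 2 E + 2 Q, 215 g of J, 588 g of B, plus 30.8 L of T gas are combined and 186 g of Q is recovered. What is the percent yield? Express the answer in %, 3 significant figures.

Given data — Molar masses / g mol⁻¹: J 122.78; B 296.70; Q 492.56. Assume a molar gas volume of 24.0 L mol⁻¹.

43.1 %

n(J) = 215.0 / 122.78 = 1.751 mol
n(B) = 588.0 / 296.70 = 1.982 mol
n(T) = 30.80 / 24.0 = 1.283 mol
n/ν → J: 0.4378, B: 0.6607, T: 0.6415; J is limiting.
theoretical n(Q) = (2/4) × 1.751 = 0.8755 mol → 431.2 g
% yield = 186 / 431.2 × 100 = 43.14 %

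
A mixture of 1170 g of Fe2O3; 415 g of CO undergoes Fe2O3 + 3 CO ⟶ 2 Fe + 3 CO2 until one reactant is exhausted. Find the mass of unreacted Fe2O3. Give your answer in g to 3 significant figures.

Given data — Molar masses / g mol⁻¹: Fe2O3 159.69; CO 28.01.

381 g

n(Fe2O3) = 1170 / 159.69 = 7.327 mol
n(CO) = 415.0 / 28.01 = 14.82 mol
n/ν → Fe2O3: 7.327, CO: 4.940; CO is limiting.
Fe2O3 consumed = (1/3) × 14.82 = 4.940 mol
Fe2O3 remaining = 7.327 − 4.940 = 2.387 mol
mass = 2.387 × 159.69 = 381.2 g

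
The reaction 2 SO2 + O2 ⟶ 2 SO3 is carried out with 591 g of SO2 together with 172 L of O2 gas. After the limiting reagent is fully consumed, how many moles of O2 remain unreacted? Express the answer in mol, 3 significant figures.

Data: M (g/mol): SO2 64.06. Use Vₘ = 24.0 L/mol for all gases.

n(SO2) = 591.0 / 64.06 = 9.226 mol
n(O2) = 172.0 / 24.0 = 7.167 mol
n/ν for SO2 = 9.226/2 = 4.613
n/ν for O2 = 7.167/1 = 7.167
Smallest n/ν is SO2 → limiting reagent.
O2 consumed = (1/2) × 9.226 = 4.613 mol
O2 remaining = 7.167 − 4.613 = 2.554 mol

2.55 mol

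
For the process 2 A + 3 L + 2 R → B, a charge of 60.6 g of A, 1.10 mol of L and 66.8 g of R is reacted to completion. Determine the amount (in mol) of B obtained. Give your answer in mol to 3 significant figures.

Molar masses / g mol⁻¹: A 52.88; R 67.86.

0.367 mol

n(A) = 60.60 / 52.88 = 1.146 mol
n(L) = 1.100 mol
n(R) = 66.80 / 67.86 = 0.9844 mol
n/ν → A: 0.5730, L: 0.3667, R: 0.4922; L is limiting.
n(B) = (1/3) × 1.100 = 0.3667 mol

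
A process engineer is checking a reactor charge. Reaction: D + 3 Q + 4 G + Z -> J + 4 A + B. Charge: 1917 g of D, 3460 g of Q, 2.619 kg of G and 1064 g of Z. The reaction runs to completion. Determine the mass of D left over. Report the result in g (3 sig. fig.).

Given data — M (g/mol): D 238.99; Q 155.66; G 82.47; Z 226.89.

n(D) = 1917 / 238.99 = 8.021 mol
n(Q) = 3460 / 155.66 = 22.23 mol
n(G) = 2.619×1000 / 82.47 = 31.76 mol
n(Z) = 1064 / 226.89 = 4.689 mol
n/ν for D = 8.021/1 = 8.021
n/ν for Q = 22.23/3 = 7.410
n/ν for G = 31.76/4 = 7.940
n/ν for Z = 4.689/1 = 4.689
Smallest n/ν is Z → limiting reagent.
D consumed = (1/1) × 4.689 = 4.689 mol
D remaining = 8.021 − 4.689 = 3.332 mol
mass = 3.332 × 238.99 = 796.3 g

796 g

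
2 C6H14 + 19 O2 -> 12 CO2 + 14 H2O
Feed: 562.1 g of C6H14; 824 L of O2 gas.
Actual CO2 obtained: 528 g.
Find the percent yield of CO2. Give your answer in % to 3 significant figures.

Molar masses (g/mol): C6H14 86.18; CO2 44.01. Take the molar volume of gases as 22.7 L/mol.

n(C6H14) = 562.1 / 86.18 = 6.522 mol
n(O2) = 824.0 / 22.7 = 36.30 mol
n/ν for C6H14 = 6.522/2 = 3.261
n/ν for O2 = 36.30/19 = 1.911
Smallest n/ν is O2 → limiting reagent.
theoretical n(CO2) = (12/19) × 36.30 = 22.93 mol → 1009 g
% yield = 528 / 1009 × 100 = 52.33 %

52.3 %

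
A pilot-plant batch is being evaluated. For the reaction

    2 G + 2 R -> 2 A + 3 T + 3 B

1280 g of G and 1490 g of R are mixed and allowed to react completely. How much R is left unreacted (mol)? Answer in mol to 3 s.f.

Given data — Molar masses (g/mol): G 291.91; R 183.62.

n(G) = 1280 / 291.91 = 4.385 mol
n(R) = 1490 / 183.62 = 8.115 mol
n/ν for G = 4.385/2 = 2.193
n/ν for R = 8.115/2 = 4.058
Smallest n/ν is G → limiting reagent.
R consumed = (2/2) × 4.385 = 4.385 mol
R remaining = 8.115 − 4.385 = 3.730 mol

3.73 mol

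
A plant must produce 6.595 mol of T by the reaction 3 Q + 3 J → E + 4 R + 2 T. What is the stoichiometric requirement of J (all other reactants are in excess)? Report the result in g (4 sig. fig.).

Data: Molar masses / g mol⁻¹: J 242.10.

2395 g

n(T) = 6.595 mol
n(J) = (3/2) × 6.595 = 9.893 mol
mass = 9.893 × 242.10 = 2395 g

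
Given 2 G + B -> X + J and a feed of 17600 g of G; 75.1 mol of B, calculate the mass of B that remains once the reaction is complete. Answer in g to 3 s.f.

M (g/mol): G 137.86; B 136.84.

1540 g

n(G) = 17600 / 137.86 = 127.7 mol
n(B) = 75.10 mol
n/ν → G: 63.85, B: 75.10; G is limiting.
B consumed = (1/2) × 127.7 = 63.85 mol
B remaining = 75.10 − 63.85 = 11.25 mol
mass = 11.25 × 136.84 = 1539 g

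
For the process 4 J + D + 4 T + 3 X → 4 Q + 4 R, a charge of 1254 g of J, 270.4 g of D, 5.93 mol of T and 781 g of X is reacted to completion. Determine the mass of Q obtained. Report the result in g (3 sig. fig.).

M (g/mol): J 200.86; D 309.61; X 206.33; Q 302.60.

n(J) = 1254 / 200.86 = 6.243 mol
n(D) = 270.4 / 309.61 = 0.8734 mol
n(T) = 5.930 mol
n(X) = 781.0 / 206.33 = 3.785 mol
n/ν → J: 1.561, D: 0.8734, T: 1.483, X: 1.262; D is limiting.
n(Q) = (4/1) × 0.8734 = 3.494 mol
mass = 3.494 × 302.60 = 1057 g

1060 g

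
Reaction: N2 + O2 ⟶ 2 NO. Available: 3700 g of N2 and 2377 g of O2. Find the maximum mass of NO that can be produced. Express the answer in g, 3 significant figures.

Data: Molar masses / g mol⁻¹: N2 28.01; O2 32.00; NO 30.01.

n(N2) = 3700 / 28.01 = 132.1 mol
n(O2) = 2377 / 32.00 = 74.28 mol
n/ν → N2: 132.1, O2: 74.28; O2 is limiting.
n(NO) = (2/1) × 74.28 = 148.6 mol
mass = 148.6 × 30.01 = 4459 g

4460 g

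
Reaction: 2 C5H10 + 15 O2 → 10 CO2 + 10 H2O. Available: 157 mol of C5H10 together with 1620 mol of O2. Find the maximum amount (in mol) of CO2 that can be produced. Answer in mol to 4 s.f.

n(C5H10) = 157.0 mol
n(O2) = 1620 mol
n/ν → C5H10: 78.50, O2: 108.0; C5H10 is limiting.
n(CO2) = (10/2) × 157.0 = 785.0 mol

785.0 mol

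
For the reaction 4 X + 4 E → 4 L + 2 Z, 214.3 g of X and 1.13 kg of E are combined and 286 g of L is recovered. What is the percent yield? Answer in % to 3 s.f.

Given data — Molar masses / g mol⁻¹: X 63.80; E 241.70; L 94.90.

89.7 %

n(X) = 214.3 / 63.80 = 3.359 mol
n(E) = 1.130×1000 / 241.70 = 4.675 mol
n/ν → X: 0.8398, E: 1.169; X is limiting.
theoretical n(L) = (4/4) × 3.359 = 3.359 mol → 318.8 g
% yield = 286 / 318.8 × 100 = 89.71 %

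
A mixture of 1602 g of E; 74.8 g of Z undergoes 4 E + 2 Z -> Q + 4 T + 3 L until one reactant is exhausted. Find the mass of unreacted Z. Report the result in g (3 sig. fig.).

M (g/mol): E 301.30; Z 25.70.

6.48 g

n(E) = 1602 / 301.30 = 5.317 mol
n(Z) = 74.80 / 25.70 = 2.911 mol
n/ν for E = 5.317/4 = 1.329
n/ν for Z = 2.911/2 = 1.456
Smallest n/ν is E → limiting reagent.
Z consumed = (2/4) × 5.317 = 2.659 mol
Z remaining = 2.911 − 2.659 = 0.2520 mol
mass = 0.2520 × 25.70 = 6.476 g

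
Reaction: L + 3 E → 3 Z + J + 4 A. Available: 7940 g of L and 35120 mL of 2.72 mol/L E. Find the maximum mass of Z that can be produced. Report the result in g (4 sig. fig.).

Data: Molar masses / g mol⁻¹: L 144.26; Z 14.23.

n(L) = 7940 / 144.26 = 55.04 mol
n(E) = 2.72 × 35120/1000 = 95.53 mol
n/ν for L = 55.04/1 = 55.04
n/ν for E = 95.53/3 = 31.84
Smallest n/ν is E → limiting reagent.
n(Z) = (3/3) × 95.53 = 95.53 mol
mass = 95.53 × 14.23 = 1359 g

1359 g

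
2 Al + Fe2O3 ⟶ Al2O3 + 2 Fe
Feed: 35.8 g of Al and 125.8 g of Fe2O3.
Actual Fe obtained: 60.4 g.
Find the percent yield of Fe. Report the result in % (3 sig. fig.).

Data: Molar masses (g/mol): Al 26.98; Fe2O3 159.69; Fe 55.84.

81.5 %

n(Al) = 35.80 / 26.98 = 1.327 mol
n(Fe2O3) = 125.8 / 159.69 = 0.7878 mol
n/ν for Al = 1.327/2 = 0.6635
n/ν for Fe2O3 = 0.7878/1 = 0.7878
Smallest n/ν is Al → limiting reagent.
theoretical n(Fe) = (2/2) × 1.327 = 1.327 mol → 74.10 g
% yield = 60.4 / 74.10 × 100 = 81.51 %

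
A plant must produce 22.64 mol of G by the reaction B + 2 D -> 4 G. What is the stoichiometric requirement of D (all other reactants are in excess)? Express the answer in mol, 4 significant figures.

n(G) = 22.64 mol
n(D) = (2/4) × 22.64 = 11.32 mol

11.32 mol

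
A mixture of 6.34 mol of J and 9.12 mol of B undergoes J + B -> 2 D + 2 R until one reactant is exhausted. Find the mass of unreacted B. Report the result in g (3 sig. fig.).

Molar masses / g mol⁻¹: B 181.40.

504 g

n(J) = 6.340 mol
n(B) = 9.120 mol
n/ν for J = 6.340/1 = 6.340
n/ν for B = 9.120/1 = 9.120
Smallest n/ν is J → limiting reagent.
B consumed = (1/1) × 6.340 = 6.340 mol
B remaining = 9.120 − 6.340 = 2.780 mol
mass = 2.780 × 181.40 = 504.3 g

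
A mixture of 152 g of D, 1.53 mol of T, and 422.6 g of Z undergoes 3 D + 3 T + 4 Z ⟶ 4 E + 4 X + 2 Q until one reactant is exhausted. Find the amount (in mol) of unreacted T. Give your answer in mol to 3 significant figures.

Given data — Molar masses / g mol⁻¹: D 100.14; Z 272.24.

n(D) = 152.0 / 100.14 = 1.518 mol
n(T) = 1.530 mol
n(Z) = 422.6 / 272.24 = 1.552 mol
n/ν → D: 0.5060, T: 0.5100, Z: 0.3880; Z is limiting.
T consumed = (3/4) × 1.552 = 1.164 mol
T remaining = 1.530 − 1.164 = 0.3660 mol

0.366 mol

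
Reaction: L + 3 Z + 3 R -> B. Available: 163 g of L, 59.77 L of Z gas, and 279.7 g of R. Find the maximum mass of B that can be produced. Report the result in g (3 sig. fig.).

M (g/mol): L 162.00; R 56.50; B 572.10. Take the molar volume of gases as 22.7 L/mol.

502 g

n(L) = 163.0 / 162.00 = 1.006 mol
n(Z) = 59.77 / 22.7 = 2.633 mol
n(R) = 279.7 / 56.50 = 4.950 mol
n/ν for L = 1.006/1 = 1.006
n/ν for Z = 2.633/3 = 0.8777
n/ν for R = 4.950/3 = 1.650
Smallest n/ν is Z → limiting reagent.
n(B) = (1/3) × 2.633 = 0.8777 mol
mass = 0.8777 × 572.10 = 502.1 g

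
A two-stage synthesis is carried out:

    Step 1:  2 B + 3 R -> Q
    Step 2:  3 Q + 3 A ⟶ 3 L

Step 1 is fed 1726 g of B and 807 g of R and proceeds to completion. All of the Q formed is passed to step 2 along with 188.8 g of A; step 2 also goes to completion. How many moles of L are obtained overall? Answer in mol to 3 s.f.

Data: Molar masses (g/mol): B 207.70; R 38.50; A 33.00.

Step 1:
n(B) = 1726 / 207.70 = 8.310 mol
n(R) = 807.0 / 38.50 = 20.96 mol
n/ν for B = 8.310/2 = 4.155
n/ν for R = 20.96/3 = 6.987
Smallest n/ν is B → limiting reagent.
n(Q) produced = (1/2) × 8.310 = 4.155 mol
Step 2:
n(Q) available = 4.155 mol
n(A) = 188.8 / 33.00 = 5.721 mol
n/ν for Q = 4.155/3 = 1.385
n/ν for A = 5.721/3 = 1.907
Smallest n/ν is Q → limiting reagent.
n(L) = (3/3) × 4.155 = 4.155 mol

4.16 mol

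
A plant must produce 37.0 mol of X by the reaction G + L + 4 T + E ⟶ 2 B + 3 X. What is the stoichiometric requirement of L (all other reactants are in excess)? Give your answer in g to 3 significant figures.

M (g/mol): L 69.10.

n(X) = 37.00 mol
n(L) = (1/3) × 37.00 = 12.33 mol
mass = 12.33 × 69.10 = 852.0 g

852 g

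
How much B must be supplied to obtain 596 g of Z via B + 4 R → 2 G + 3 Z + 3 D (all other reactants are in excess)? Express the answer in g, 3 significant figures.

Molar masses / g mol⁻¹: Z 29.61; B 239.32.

n(Z) = 596 / 29.61 = 20.13 mol
n(B) = (1/3) × 20.13 = 6.710 mol
mass = 6.710 × 239.32 = 1606 g

1610 g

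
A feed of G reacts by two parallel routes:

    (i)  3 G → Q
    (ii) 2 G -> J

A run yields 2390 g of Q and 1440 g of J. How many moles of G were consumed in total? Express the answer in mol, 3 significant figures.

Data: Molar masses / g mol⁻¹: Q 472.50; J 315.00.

n(Q) = 2390 / 472.50 = 5.058 mol
n(J) = 1440 / 315.00 = 4.571 mol
n(G) via (i) = (3/1)×5.058 = 15.17 mol
n(G) via (ii) = (2/1)×4.571 = 9.142 mol
total n(G) = 15.17 + 9.142 = 24.31 mol

24.3 mol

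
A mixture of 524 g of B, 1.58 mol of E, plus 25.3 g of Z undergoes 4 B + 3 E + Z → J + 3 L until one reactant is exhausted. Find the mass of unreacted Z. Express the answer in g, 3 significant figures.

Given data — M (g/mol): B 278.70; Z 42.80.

5.18 g

n(B) = 524.0 / 278.70 = 1.880 mol
n(E) = 1.580 mol
n(Z) = 25.30 / 42.80 = 0.5911 mol
n/ν for B = 1.880/4 = 0.4700
n/ν for E = 1.580/3 = 0.5267
n/ν for Z = 0.5911/1 = 0.5911
Smallest n/ν is B → limiting reagent.
Z consumed = (1/4) × 1.880 = 0.4700 mol
Z remaining = 0.5911 − 0.4700 = 0.1211 mol
mass = 0.1211 × 42.80 = 5.183 g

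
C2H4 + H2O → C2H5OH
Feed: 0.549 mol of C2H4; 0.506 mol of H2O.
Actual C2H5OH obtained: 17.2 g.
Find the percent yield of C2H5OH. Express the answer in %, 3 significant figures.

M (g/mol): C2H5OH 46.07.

n(C2H4) = 0.5490 mol
n(H2O) = 0.5060 mol
n/ν for C2H4 = 0.5490/1 = 0.5490
n/ν for H2O = 0.5060/1 = 0.5060
Smallest n/ν is H2O → limiting reagent.
theoretical n(C2H5OH) = (1/1) × 0.5060 = 0.5060 mol → 23.31 g
% yield = 17.2 / 23.31 × 100 = 73.79 %

73.8 %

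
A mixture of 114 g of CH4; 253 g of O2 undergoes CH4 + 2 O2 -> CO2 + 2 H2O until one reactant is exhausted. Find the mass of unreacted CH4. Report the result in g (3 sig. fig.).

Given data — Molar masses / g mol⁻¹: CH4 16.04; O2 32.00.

n(CH4) = 114.0 / 16.04 = 7.107 mol
n(O2) = 253.0 / 32.00 = 7.906 mol
n/ν for CH4 = 7.107/1 = 7.107
n/ν for O2 = 7.906/2 = 3.953
Smallest n/ν is O2 → limiting reagent.
CH4 consumed = (1/2) × 7.906 = 3.953 mol
CH4 remaining = 7.107 − 3.953 = 3.154 mol
mass = 3.154 × 16.04 = 50.59 g

50.6 g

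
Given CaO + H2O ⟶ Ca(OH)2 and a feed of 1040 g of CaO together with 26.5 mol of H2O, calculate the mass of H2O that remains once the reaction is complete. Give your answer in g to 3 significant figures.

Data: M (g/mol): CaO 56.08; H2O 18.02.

n(CaO) = 1040 / 56.08 = 18.54 mol
n(H2O) = 26.50 mol
n/ν for CaO = 18.54/1 = 18.54
n/ν for H2O = 26.50/1 = 26.50
Smallest n/ν is CaO → limiting reagent.
H2O consumed = (1/1) × 18.54 = 18.54 mol
H2O remaining = 26.50 − 18.54 = 7.960 mol
mass = 7.960 × 18.02 = 143.4 g

143 g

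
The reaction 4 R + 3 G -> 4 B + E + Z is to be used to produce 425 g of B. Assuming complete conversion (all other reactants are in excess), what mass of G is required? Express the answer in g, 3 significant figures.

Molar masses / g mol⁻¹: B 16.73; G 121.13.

n(B) = 425 / 16.73 = 25.40 mol
n(G) = (3/4) × 25.40 = 19.05 mol
mass = 19.05 × 121.13 = 2308 g

2310 g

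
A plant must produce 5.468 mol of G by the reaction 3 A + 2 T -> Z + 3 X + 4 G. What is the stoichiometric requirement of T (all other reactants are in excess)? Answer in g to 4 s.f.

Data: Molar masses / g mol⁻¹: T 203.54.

556.5 g

n(G) = 5.468 mol
n(T) = (2/4) × 5.468 = 2.734 mol
mass = 2.734 × 203.54 = 556.5 g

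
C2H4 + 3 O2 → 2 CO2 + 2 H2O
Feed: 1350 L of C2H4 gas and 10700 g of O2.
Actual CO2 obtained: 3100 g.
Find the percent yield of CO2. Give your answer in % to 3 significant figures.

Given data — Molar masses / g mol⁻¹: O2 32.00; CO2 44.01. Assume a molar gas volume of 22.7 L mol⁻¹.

n(C2H4) = 1350 / 22.7 = 59.47 mol
n(O2) = 10700 / 32.00 = 334.4 mol
n/ν for C2H4 = 59.47/1 = 59.47
n/ν for O2 = 334.4/3 = 111.5
Smallest n/ν is C2H4 → limiting reagent.
theoretical n(CO2) = (2/1) × 59.47 = 118.9 mol → 5233 g
% yield = 3100 / 5233 × 100 = 59.24 %

59.2 %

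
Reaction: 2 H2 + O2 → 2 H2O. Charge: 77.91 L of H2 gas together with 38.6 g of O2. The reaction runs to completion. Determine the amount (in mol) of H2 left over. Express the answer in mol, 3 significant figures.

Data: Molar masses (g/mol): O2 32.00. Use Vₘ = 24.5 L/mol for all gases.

n(H2) = 77.91 / 24.5 = 3.180 mol
n(O2) = 38.60 / 32.00 = 1.206 mol
n/ν for H2 = 3.180/2 = 1.590
n/ν for O2 = 1.206/1 = 1.206
Smallest n/ν is O2 → limiting reagent.
H2 consumed = (2/1) × 1.206 = 2.412 mol
H2 remaining = 3.180 − 2.412 = 0.7680 mol

0.768 mol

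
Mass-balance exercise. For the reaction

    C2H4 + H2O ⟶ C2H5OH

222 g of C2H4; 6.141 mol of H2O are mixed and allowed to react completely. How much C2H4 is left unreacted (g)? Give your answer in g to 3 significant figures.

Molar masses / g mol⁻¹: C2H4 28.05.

n(C2H4) = 222.0 / 28.05 = 7.914 mol
n(H2O) = 6.141 mol
n/ν → C2H4: 7.914, H2O: 6.141; H2O is limiting.
C2H4 consumed = (1/1) × 6.141 = 6.141 mol
C2H4 remaining = 7.914 − 6.141 = 1.773 mol
mass = 1.773 × 28.05 = 49.73 g

49.7 g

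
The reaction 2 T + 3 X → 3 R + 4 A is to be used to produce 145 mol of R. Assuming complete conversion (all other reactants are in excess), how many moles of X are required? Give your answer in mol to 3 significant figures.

145 mol

n(R) = 145.0 mol
n(X) = (3/3) × 145.0 = 145.0 mol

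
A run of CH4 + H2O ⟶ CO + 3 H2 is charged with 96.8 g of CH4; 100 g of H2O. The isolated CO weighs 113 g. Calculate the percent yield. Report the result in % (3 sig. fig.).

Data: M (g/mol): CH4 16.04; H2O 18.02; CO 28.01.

n(CH4) = 96.80 / 16.04 = 6.035 mol
n(H2O) = 100.0 / 18.02 = 5.549 mol
n/ν → CH4: 6.035, H2O: 5.549; H2O is limiting.
theoretical n(CO) = (1/1) × 5.549 = 5.549 mol → 155.4 g
% yield = 113 / 155.4 × 100 = 72.72 %

72.7 %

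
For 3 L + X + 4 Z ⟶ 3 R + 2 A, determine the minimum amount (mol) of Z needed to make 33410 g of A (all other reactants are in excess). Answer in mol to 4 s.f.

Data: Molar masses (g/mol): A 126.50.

528.2 mol

n(A) = 33410 / 126.50 = 264.1 mol
n(Z) = (4/2) × 264.1 = 528.2 mol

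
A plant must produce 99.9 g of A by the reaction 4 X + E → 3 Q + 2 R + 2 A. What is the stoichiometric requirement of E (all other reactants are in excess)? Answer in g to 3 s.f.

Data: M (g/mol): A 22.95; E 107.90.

235 g

n(A) = 99.9 / 22.95 = 4.353 mol
n(E) = (1/2) × 4.353 = 2.177 mol
mass = 2.177 × 107.90 = 234.9 g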